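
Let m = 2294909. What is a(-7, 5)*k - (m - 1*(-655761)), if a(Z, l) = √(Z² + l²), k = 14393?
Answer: -2950670 + 14393*√74 ≈ -2.8269e+6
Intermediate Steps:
a(-7, 5)*k - (m - 1*(-655761)) = √((-7)² + 5²)*14393 - (2294909 - 1*(-655761)) = √(49 + 25)*14393 - (2294909 + 655761) = √74*14393 - 1*2950670 = 14393*√74 - 2950670 = -2950670 + 14393*√74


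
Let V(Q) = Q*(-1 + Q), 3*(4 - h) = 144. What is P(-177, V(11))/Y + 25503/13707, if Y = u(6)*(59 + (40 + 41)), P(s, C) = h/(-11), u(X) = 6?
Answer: 596593/319830 ≈ 1.8653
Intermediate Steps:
h = -44 (h = 4 - ⅓*144 = 4 - 48 = -44)
P(s, C) = 4 (P(s, C) = -44/(-11) = -44*(-1/11) = 4)
Y = 840 (Y = 6*(59 + (40 + 41)) = 6*(59 + 81) = 6*140 = 840)
P(-177, V(11))/Y + 25503/13707 = 4/840 + 25503/13707 = 4*(1/840) + 25503*(1/13707) = 1/210 + 8501/4569 = 596593/319830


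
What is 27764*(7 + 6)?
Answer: 360932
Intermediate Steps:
27764*(7 + 6) = 27764*13 = 360932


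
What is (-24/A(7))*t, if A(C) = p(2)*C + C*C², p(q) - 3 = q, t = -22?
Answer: 88/63 ≈ 1.3968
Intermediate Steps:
p(q) = 3 + q
A(C) = C³ + 5*C (A(C) = (3 + 2)*C + C*C² = 5*C + C³ = C³ + 5*C)
(-24/A(7))*t = -24*1/(7*(5 + 7²))*(-22) = -24*1/(7*(5 + 49))*(-22) = -24/(7*54)*(-22) = -24/378*(-22) = -24*1/378*(-22) = -4/63*(-22) = 88/63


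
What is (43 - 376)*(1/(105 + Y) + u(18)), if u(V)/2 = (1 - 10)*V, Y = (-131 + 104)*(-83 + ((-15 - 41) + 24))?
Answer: 115444329/1070 ≈ 1.0789e+5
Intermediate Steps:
Y = 3105 (Y = -27*(-83 + (-56 + 24)) = -27*(-83 - 32) = -27*(-115) = 3105)
u(V) = -18*V (u(V) = 2*((1 - 10)*V) = 2*(-9*V) = -18*V)
(43 - 376)*(1/(105 + Y) + u(18)) = (43 - 376)*(1/(105 + 3105) - 18*18) = -333*(1/3210 - 324) = -333*(-1040039/3210) = 115444329/1070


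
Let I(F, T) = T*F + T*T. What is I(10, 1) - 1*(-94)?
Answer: 105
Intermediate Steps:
I(F, T) = T**2 + F*T (I(F, T) = F*T + T**2 = T**2 + F*T)
I(10, 1) - 1*(-94) = 1*(10 + 1) - 1*(-94) = 1*11 + 94 = 11 + 94 = 105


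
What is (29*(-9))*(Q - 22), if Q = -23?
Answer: 11745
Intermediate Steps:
(29*(-9))*(Q - 22) = (29*(-9))*(-23 - 22) = -261*(-45) = 11745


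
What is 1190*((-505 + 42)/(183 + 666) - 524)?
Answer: -529953410/849 ≈ -6.2421e+5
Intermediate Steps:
1190*((-505 + 42)/(183 + 666) - 524) = 1190*(-463/849 - 524) = 1190*(-445339/849) = -529953410/849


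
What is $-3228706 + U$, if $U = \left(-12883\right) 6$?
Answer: $-3306004$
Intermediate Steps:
$U = -77298$
$-3228706 + U = -3228706 - 77298 = -3306004$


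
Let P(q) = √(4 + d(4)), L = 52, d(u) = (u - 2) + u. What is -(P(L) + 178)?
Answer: -178 - √10 ≈ -181.16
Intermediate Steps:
d(u) = -2 + 2*u (d(u) = (-2 + u) + u = -2 + 2*u)
P(q) = √10 (P(q) = √(4 + (-2 + 2*4)) = √(4 + (-2 + 8)) = √(4 + 6) = √10)
-(P(L) + 178) = -(√10 + 178) = -(178 + √10) = -178 - √10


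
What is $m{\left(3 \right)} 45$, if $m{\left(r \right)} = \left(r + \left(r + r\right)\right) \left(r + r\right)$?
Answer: $2430$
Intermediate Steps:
$m{\left(r \right)} = 6 r^{2}$ ($m{\left(r \right)} = \left(r + 2 r\right) 2 r = 3 r 2 r = 6 r^{2}$)
$m{\left(3 \right)} 45 = 6 \cdot 3^{2} \cdot 45 = 6 \cdot 9 \cdot 45 = 54 \cdot 45 = 2430$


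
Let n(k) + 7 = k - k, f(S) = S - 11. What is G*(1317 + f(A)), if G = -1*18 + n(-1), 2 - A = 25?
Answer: -32075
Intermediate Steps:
A = -23 (A = 2 - 1*25 = 2 - 25 = -23)
f(S) = -11 + S
n(k) = -7 (n(k) = -7 + (k - k) = -7 + 0 = -7)
G = -25 (G = -1*18 - 7 = -18 - 7 = -25)
G*(1317 + f(A)) = -25*(1317 + (-11 - 23)) = -25*(1317 - 34) = -25*1283 = -32075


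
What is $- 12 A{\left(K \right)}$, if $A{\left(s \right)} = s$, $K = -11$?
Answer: $132$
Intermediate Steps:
$- 12 A{\left(K \right)} = \left(-12\right) \left(-11\right) = 132$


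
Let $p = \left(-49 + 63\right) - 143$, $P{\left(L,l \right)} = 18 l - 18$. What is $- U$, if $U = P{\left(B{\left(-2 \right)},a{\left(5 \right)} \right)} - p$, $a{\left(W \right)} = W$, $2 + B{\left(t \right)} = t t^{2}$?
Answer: $-201$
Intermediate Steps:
$B{\left(t \right)} = -2 + t^{3}$ ($B{\left(t \right)} = -2 + t t^{2} = -2 + t^{3}$)
$P{\left(L,l \right)} = -18 + 18 l$
$p = -129$ ($p = 14 - 143 = -129$)
$U = 201$ ($U = \left(-18 + 18 \cdot 5\right) - -129 = \left(-18 + 90\right) + 129 = 72 + 129 = 201$)
$- U = \left(-1\right) 201 = -201$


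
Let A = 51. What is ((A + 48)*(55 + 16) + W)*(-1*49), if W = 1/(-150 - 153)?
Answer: -104359514/303 ≈ -3.4442e+5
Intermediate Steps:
W = -1/303 (W = 1/(-303) = -1/303 ≈ -0.0033003)
((A + 48)*(55 + 16) + W)*(-1*49) = ((51 + 48)*(55 + 16) - 1/303)*(-1*49) = (99*71 - 1/303)*(-49) = (7029 - 1/303)*(-49) = (2129786/303)*(-49) = -104359514/303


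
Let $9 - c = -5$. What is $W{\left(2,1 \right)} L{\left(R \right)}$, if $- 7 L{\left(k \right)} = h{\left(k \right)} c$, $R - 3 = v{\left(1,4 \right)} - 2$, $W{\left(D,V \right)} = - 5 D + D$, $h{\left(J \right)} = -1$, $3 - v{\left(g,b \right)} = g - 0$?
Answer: $-16$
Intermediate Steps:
$c = 14$ ($c = 9 - -5 = 9 + 5 = 14$)
$v{\left(g,b \right)} = 3 - g$ ($v{\left(g,b \right)} = 3 - \left(g - 0\right) = 3 - \left(g + 0\right) = 3 - g$)
$W{\left(D,V \right)} = - 4 D$
$R = 3$ ($R = 3 + \left(\left(3 - 1\right) - 2\right) = 3 + \left(2 - 2\right) = 3 + 0 = 3$)
$L{\left(k \right)} = 2$ ($L{\left(k \right)} = - \frac{\left(-1\right) 14}{7} = \left(- \frac{1}{7}\right) \left(-14\right) = 2$)
$W{\left(2,1 \right)} L{\left(R \right)} = \left(-4\right) 2 \cdot 2 = \left(-8\right) 2 = -16$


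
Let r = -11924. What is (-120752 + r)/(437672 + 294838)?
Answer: -66338/366255 ≈ -0.18113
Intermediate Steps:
(-120752 + r)/(437672 + 294838) = (-120752 - 11924)/(437672 + 294838) = -132676/732510 = -132676*1/732510 = -66338/366255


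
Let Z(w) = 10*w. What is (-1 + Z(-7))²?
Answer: 5041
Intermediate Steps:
(-1 + Z(-7))² = (-1 + 10*(-7))² = (-1 - 70)² = (-71)² = 5041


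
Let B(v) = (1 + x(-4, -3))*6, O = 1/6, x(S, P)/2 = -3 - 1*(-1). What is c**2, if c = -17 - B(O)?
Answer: 1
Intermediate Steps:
x(S, P) = -4 (x(S, P) = 2*(-3 - 1*(-1)) = 2*(-3 + 1) = 2*(-2) = -4)
O = 1/6 ≈ 0.16667
B(v) = -18 (B(v) = (1 - 4)*6 = -3*6 = -18)
c = 1 (c = -17 - 1*(-18) = -17 + 18 = 1)
c**2 = 1**2 = 1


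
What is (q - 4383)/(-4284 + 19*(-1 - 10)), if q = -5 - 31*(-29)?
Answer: 3489/4493 ≈ 0.77654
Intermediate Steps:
q = 894 (q = -5 + 899 = 894)
(q - 4383)/(-4284 + 19*(-1 - 10)) = (894 - 4383)/(-4284 + 19*(-1 - 10)) = -3489/(-4284 + 19*(-11)) = -3489/(-4284 - 209) = -3489/(-4493) = -3489*(-1/4493) = 3489/4493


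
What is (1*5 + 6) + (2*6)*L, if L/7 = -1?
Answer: -73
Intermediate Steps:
L = -7 (L = 7*(-1) = -7)
(1*5 + 6) + (2*6)*L = (1*5 + 6) + (2*6)*(-7) = (5 + 6) + 12*(-7) = 11 - 84 = -73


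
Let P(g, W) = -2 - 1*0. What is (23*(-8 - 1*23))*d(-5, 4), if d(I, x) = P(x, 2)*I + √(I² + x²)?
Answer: -7130 - 713*√41 ≈ -11695.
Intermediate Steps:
P(g, W) = -2 (P(g, W) = -2 + 0 = -2)
d(I, x) = √(I² + x²) - 2*I (d(I, x) = -2*I + √(I² + x²) = √(I² + x²) - 2*I)
(23*(-8 - 1*23))*d(-5, 4) = (23*(-8 - 1*23))*(√((-5)² + 4²) - 2*(-5)) = (23*(-8 - 23))*(√(25 + 16) + 10) = (23*(-31))*(√41 + 10) = -713*(10 + √41) = -7130 - 713*√41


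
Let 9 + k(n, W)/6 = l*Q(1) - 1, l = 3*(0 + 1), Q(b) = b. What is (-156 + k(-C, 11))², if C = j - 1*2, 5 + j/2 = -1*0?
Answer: 39204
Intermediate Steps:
j = -10 (j = -10 + 2*(-1*0) = -10 + 2*0 = -10 + 0 = -10)
C = -12 (C = -10 - 1*2 = -10 - 2 = -12)
l = 3 (l = 3*1 = 3)
k(n, W) = -42 (k(n, W) = -54 + 6*(3*1 - 1) = -54 + 6*(3 - 1) = -54 + 6*2 = -54 + 12 = -42)
(-156 + k(-C, 11))² = (-156 - 42)² = (-198)² = 39204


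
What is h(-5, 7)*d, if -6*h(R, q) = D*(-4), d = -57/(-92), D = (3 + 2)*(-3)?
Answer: -285/46 ≈ -6.1956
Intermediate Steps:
D = -15 (D = 5*(-3) = -15)
d = 57/92 (d = -57*(-1/92) = 57/92 ≈ 0.61957)
h(R, q) = -10 (h(R, q) = -(-5)*(-4)/2 = -⅙*60 = -10)
h(-5, 7)*d = -10*57/92 = -285/46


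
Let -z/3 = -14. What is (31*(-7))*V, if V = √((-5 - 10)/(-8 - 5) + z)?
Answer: -217*√7293/13 ≈ -1425.5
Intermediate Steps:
z = 42 (z = -3*(-14) = 42)
V = √7293/13 (V = √((-5 - 10)/(-8 - 5) + 42) = √(-15/(-13) + 42) = √(-15*(-1/13) + 42) = √(15/13 + 42) = √(561/13) = √7293/13 ≈ 6.5692)
(31*(-7))*V = (31*(-7))*(√7293/13) = -217*√7293/13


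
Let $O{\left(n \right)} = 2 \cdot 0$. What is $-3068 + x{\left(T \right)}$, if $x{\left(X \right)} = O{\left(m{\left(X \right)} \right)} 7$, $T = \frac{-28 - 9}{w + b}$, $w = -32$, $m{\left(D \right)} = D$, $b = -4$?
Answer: $-3068$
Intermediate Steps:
$O{\left(n \right)} = 0$
$T = \frac{37}{36}$ ($T = \frac{-28 - 9}{-32 - 4} = - \frac{37}{-36} = \left(-37\right) \left(- \frac{1}{36}\right) = \frac{37}{36} \approx 1.0278$)
$x{\left(X \right)} = 0$ ($x{\left(X \right)} = 0 \cdot 7 = 0$)
$-3068 + x{\left(T \right)} = -3068 + 0 = -3068$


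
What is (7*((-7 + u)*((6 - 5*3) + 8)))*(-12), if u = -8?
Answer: -1260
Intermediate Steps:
(7*((-7 + u)*((6 - 5*3) + 8)))*(-12) = (7*((-7 - 8)*((6 - 5*3) + 8)))*(-12) = (7*(-15*((6 - 15) + 8)))*(-12) = (7*(-15*(-9 + 8)))*(-12) = (7*(-15*(-1)))*(-12) = (7*15)*(-12) = 105*(-12) = -1260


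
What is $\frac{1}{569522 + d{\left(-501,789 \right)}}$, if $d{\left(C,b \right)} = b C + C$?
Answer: $\frac{1}{173732} \approx 5.756 \cdot 10^{-6}$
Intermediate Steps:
$d{\left(C,b \right)} = C + C b$ ($d{\left(C,b \right)} = C b + C = C + C b$)
$\frac{1}{569522 + d{\left(-501,789 \right)}} = \frac{1}{569522 - 501 \left(1 + 789\right)} = \frac{1}{569522 - 395790} = \frac{1}{173732}$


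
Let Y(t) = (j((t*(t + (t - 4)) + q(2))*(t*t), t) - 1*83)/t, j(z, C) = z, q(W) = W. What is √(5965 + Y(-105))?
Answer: 4*I*√1621773510/105 ≈ 1534.1*I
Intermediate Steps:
Y(t) = (-83 + t²*(2 + t*(-4 + 2*t)))/t (Y(t) = ((t*(t + (t - 4)) + 2)*(t*t) - 1*83)/t = ((t*(t + (-4 + t)) + 2)*t² - 83)/t = ((t*(-4 + 2*t) + 2)*t² - 83)/t = ((2 + t*(-4 + 2*t))*t² - 83)/t = (t²*(2 + t*(-4 + 2*t)) - 83)/t = (-83 + t²*(2 + t*(-4 + 2*t)))/t)
√(5965 + Y(-105)) = √(5965 + (-83 + 2*(-105)²*(1 + (-105)² - 2*(-105)))/(-105)) = √(5965 - (-83 + 2*11025*(1 + 11025 + 210))/105) = √(5965 - (-83 + 2*11025*11236)/105) = √(5965 - (-83 + 247753800)/105) = √(5965 - 1/105*247753717) = √(5965 - 247753717/105) = √(-247127392/105) = 4*I*√1621773510/105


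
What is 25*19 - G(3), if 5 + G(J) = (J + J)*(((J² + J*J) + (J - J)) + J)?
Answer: 354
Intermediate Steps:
G(J) = -5 + 2*J*(J + 2*J²) (G(J) = -5 + (J + J)*(((J² + J*J) + (J - J)) + J) = -5 + (2*J)*(((J² + J²) + 0) + J) = -5 + (2*J)*((2*J² + 0) + J) = -5 + (2*J)*(2*J² + J) = -5 + (2*J)*(J + 2*J²) = -5 + 2*J*(J + 2*J²))
25*19 - G(3) = 25*19 - (-5 + 2*3² + 4*3³) = 475 - (-5 + 2*9 + 4*27) = 475 - (-5 + 18 + 108) = 475 - 1*121 = 475 - 121 = 354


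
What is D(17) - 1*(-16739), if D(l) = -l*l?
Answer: 16450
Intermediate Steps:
D(l) = -l**2
D(17) - 1*(-16739) = -1*17**2 - 1*(-16739) = -1*289 + 16739 = -289 + 16739 = 16450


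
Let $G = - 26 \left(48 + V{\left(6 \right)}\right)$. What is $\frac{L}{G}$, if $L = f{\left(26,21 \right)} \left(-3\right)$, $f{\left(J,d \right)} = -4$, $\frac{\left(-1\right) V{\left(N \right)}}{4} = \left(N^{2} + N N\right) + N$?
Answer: $\frac{1}{572} \approx 0.0017483$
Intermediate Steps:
$V{\left(N \right)} = - 8 N^{2} - 4 N$ ($V{\left(N \right)} = - 4 \left(\left(N^{2} + N N\right) + N\right) = - 4 \left(\left(N^{2} + N^{2}\right) + N\right) = - 4 \left(2 N^{2} + N\right) = - 4 \left(N + 2 N^{2}\right) = - 8 N^{2} - 4 N$)
$L = 12$ ($L = \left(-4\right) \left(-3\right) = 12$)
$G = 6864$ ($G = - 26 \left(48 - 24 \left(1 + 2 \cdot 6\right)\right) = - 26 \left(48 - 24 \left(1 + 12\right)\right) = - 26 \left(48 - 24 \cdot 13\right) = - 26 \left(48 - 312\right) = \left(-26\right) \left(-264\right) = 6864$)
$\frac{L}{G} = \frac{12}{6864} = 12 \cdot \frac{1}{6864} = \frac{1}{572}$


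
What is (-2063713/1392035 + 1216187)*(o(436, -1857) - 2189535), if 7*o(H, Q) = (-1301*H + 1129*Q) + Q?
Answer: -30460628692888815312/9744245 ≈ -3.1260e+12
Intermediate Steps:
o(H, Q) = -1301*H/7 + 1130*Q/7 (o(H, Q) = ((-1301*H + 1129*Q) + Q)/7 = (-1301*H + 1130*Q)/7 = -1301*H/7 + 1130*Q/7)
(-2063713/1392035 + 1216187)*(o(436, -1857) - 2189535) = (-2063713/1392035 + 1216187)*((-1301/7*436 + (1130/7)*(-1857)) - 2189535) = (-2063713*1/1392035 + 1216187)*((-567236/7 - 2098410/7) - 2189535) = (-2063713/1392035 + 1216187)*(-2665646/7 - 2189535) = (1692972806832/1392035)*(-17992391/7) = -30460628692888815312/9744245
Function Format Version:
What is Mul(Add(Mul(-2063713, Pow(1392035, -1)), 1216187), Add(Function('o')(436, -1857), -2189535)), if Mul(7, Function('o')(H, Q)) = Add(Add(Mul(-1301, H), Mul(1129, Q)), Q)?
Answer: Rational(-30460628692888815312, 9744245) ≈ -3.1260e+12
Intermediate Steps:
Function('o')(H, Q) = Add(Mul(Rational(-1301, 7), H), Mul(Rational(1130, 7), Q)) (Function('o')(H, Q) = Mul(Rational(1, 7), Add(Add(Mul(-1301, H), Mul(1129, Q)), Q)) = Mul(Rational(1, 7), Add(Mul(-1301, H), Mul(1130, Q))) = Add(Mul(Rational(-1301, 7), H), Mul(Rational(1130, 7), Q)))
Mul(Add(Mul(-2063713, Pow(1392035, -1)), 1216187), Add(Function('o')(436, -1857), -2189535)) = Mul(Add(Mul(-2063713, Pow(1392035, -1)), 1216187), Add(Add(Mul(Rational(-1301, 7), 436), Mul(Rational(1130, 7), -1857)), -2189535)) = Mul(Add(Mul(-2063713, Rational(1, 1392035)), 1216187), Add(Add(Rational(-567236, 7), Rational(-2098410, 7)), -2189535)) = Mul(Add(Rational(-2063713, 1392035), 1216187), Add(Rational(-2665646, 7), -2189535)) = Mul(Rational(1692972806832, 1392035), Rational(-17992391, 7)) = Rational(-30460628692888815312, 9744245)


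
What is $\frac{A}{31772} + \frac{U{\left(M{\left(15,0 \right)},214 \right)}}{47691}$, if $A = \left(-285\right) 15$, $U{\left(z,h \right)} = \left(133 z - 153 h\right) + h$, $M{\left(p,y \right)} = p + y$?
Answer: $- \frac{1173973501}{1515238452} \approx -0.77478$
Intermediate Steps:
$U{\left(z,h \right)} = - 152 h + 133 z$ ($U{\left(z,h \right)} = \left(- 153 h + 133 z\right) + h = - 152 h + 133 z$)
$A = -4275$
$\frac{A}{31772} + \frac{U{\left(M{\left(15,0 \right)},214 \right)}}{47691} = - \frac{4275}{31772} + \frac{\left(-152\right) 214 + 133 \left(15 + 0\right)}{47691} = \left(-4275\right) \frac{1}{31772} + \left(-32528 + 133 \cdot 15\right) \frac{1}{47691} = - \frac{4275}{31772} + \left(-32528 + 1995\right) \frac{1}{47691} = - \frac{4275}{31772} - \frac{30533}{47691} = - \frac{1173973501}{1515238452}$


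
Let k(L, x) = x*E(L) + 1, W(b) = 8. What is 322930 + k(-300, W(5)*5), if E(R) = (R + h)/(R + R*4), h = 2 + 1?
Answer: 8073473/25 ≈ 3.2294e+5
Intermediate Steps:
h = 3
E(R) = (3 + R)/(5*R) (E(R) = (R + 3)/(R + R*4) = (3 + R)/(R + 4*R) = (3 + R)/((5*R)) = (3 + R)*(1/(5*R)) = (3 + R)/(5*R))
k(L, x) = 1 + x*(3 + L)/(5*L) (k(L, x) = x*((3 + L)/(5*L)) + 1 = x*(3 + L)/(5*L) + 1 = 1 + x*(3 + L)/(5*L))
322930 + k(-300, W(5)*5) = 322930 + (-300 + (8*5)*(3 - 300)/5)/(-300) = 322930 - (-300 + (1/5)*40*(-297))/300 = 322930 - (-300 - 2376)/300 = 322930 - 1/300*(-2676) = 322930 + 223/25 = 8073473/25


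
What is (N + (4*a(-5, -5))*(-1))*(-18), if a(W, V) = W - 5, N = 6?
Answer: -828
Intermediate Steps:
a(W, V) = -5 + W
(N + (4*a(-5, -5))*(-1))*(-18) = (6 + (4*(-5 - 5))*(-1))*(-18) = (6 + (4*(-10))*(-1))*(-18) = (6 - 40*(-1))*(-18) = (6 + 40)*(-18) = 46*(-18) = -828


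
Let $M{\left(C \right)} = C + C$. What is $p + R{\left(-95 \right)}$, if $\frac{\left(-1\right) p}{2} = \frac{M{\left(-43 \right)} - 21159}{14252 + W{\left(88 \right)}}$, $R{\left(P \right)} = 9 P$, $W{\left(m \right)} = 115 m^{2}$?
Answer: $- \frac{386785885}{452406} \approx -854.95$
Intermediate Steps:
$M{\left(C \right)} = 2 C$
$p = \frac{21245}{452406}$ ($p = - 2 \frac{2 \left(-43\right) - 21159}{14252 + 115 \cdot 88^{2}} = - 2 \frac{-86 - 21159}{14252 + 115 \cdot 7744} = - 2 \left(- \frac{21245}{14252 + 890560}\right) = - 2 \left(- \frac{21245}{904812}\right) = - 2 \left(\left(-21245\right) \frac{1}{904812}\right) = \left(-2\right) \left(- \frac{21245}{904812}\right) = \frac{21245}{452406} \approx 0.04696$)
$p + R{\left(-95 \right)} = \frac{21245}{452406} + 9 \left(-95\right) = \frac{21245}{452406} - 855 = - \frac{386785885}{452406}$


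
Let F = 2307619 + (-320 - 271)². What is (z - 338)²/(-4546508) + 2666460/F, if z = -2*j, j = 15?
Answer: 147040921201/150995213815 ≈ 0.97381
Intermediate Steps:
F = 2656900 (F = 2307619 + (-591)² = 2307619 + 349281 = 2656900)
z = -30 (z = -2*15 = -30)
(z - 338)²/(-4546508) + 2666460/F = (-30 - 338)²/(-4546508) + 2666460/2656900 = (-368)²*(-1/4546508) + 2666460*(1/2656900) = 135424*(-1/4546508) + 133323/132845 = -33856/1136627 + 133323/132845 = 147040921201/150995213815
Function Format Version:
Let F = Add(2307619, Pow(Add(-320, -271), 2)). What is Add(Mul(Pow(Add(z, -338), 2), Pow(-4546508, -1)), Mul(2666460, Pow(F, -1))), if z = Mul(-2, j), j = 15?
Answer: Rational(147040921201, 150995213815) ≈ 0.97381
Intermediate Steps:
F = 2656900 (F = Add(2307619, Pow(-591, 2)) = Add(2307619, 349281) = 2656900)
z = -30 (z = Mul(-2, 15) = -30)
Add(Mul(Pow(Add(z, -338), 2), Pow(-4546508, -1)), Mul(2666460, Pow(F, -1))) = Add(Mul(Pow(Add(-30, -338), 2), Pow(-4546508, -1)), Mul(2666460, Pow(2656900, -1))) = Add(Mul(Pow(-368, 2), Rational(-1, 4546508)), Mul(2666460, Rational(1, 2656900))) = Add(Mul(135424, Rational(-1, 4546508)), Rational(133323, 132845)) = Add(Rational(-33856, 1136627), Rational(133323, 132845)) = Rational(147040921201, 150995213815)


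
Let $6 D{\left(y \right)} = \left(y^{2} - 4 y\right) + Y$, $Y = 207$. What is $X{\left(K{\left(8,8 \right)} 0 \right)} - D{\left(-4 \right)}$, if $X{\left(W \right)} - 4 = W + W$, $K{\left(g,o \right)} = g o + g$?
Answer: $- \frac{215}{6} \approx -35.833$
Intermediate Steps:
$K{\left(g,o \right)} = g + g o$
$X{\left(W \right)} = 4 + 2 W$ ($X{\left(W \right)} = 4 + \left(W + W\right) = 4 + 2 W$)
$D{\left(y \right)} = \frac{69}{2} - \frac{2 y}{3} + \frac{y^{2}}{6}$ ($D{\left(y \right)} = \frac{\left(y^{2} - 4 y\right) + 207}{6} = \frac{207 + y^{2} - 4 y}{6} = \frac{69}{2} - \frac{2 y}{3} + \frac{y^{2}}{6}$)
$X{\left(K{\left(8,8 \right)} 0 \right)} - D{\left(-4 \right)} = \left(4 + 2 \cdot 8 \left(1 + 8\right) 0\right) - \left(\frac{69}{2} - - \frac{8}{3} + \frac{\left(-4\right)^{2}}{6}\right) = \left(4 + 2 \cdot 8 \cdot 9 \cdot 0\right) - \left(\frac{69}{2} + \frac{8}{3} + \frac{1}{6} \cdot 16\right) = \left(4 + 2 \cdot 72 \cdot 0\right) - \left(\frac{69}{2} + \frac{8}{3} + \frac{8}{3}\right) = \left(4 + 2 \cdot 0\right) - \frac{239}{6} = \left(4 + 0\right) - \frac{239}{6} = 4 - \frac{239}{6} = - \frac{215}{6}$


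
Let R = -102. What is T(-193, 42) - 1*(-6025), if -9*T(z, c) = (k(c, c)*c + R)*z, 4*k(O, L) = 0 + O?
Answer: 39884/3 ≈ 13295.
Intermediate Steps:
k(O, L) = O/4 (k(O, L) = (0 + O)/4 = O/4)
T(z, c) = -z*(-102 + c**2/4)/9 (T(z, c) = -((c/4)*c - 102)*z/9 = -(c**2/4 - 102)*z/9 = -(-102 + c**2/4)*z/9 = -z*(-102 + c**2/4)/9)
T(-193, 42) - 1*(-6025) = (1/36)*(-193)*(408 - 1*42**2) - 1*(-6025) = (1/36)*(-193)*(408 - 1*1764) + 6025 = (1/36)*(-193)*(408 - 1764) + 6025 = (1/36)*(-193)*(-1356) + 6025 = 21809/3 + 6025 = 39884/3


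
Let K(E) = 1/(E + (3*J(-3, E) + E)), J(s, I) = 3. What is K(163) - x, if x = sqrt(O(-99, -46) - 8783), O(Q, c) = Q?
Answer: 1/335 - I*sqrt(8882) ≈ 0.0029851 - 94.244*I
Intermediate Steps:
K(E) = 1/(9 + 2*E) (K(E) = 1/(E + (3*3 + E)) = 1/(E + (9 + E)) = 1/(9 + 2*E))
x = I*sqrt(8882) (x = sqrt(-99 - 8783) = sqrt(-8882) = I*sqrt(8882) ≈ 94.244*I)
K(163) - x = 1/(9 + 2*163) - I*sqrt(8882) = 1/(9 + 326) - I*sqrt(8882) = 1/335 - I*sqrt(8882)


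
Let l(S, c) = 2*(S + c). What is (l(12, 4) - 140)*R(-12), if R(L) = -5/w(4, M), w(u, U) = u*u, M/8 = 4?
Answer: 135/4 ≈ 33.750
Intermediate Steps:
M = 32 (M = 8*4 = 32)
l(S, c) = 2*S + 2*c
w(u, U) = u**2
R(L) = -5/16 (R(L) = -5/(4**2) = -5/16)
(l(12, 4) - 140)*R(-12) = ((2*12 + 2*4) - 140)*(-5/16) = ((24 + 8) - 140)*(-5/16) = (32 - 140)*(-5/16) = -108*(-5/16) = 135/4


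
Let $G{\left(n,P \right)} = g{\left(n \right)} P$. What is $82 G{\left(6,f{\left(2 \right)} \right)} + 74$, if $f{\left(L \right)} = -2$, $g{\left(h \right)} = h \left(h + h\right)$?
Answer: $-11734$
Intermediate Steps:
$g{\left(h \right)} = 2 h^{2}$ ($g{\left(h \right)} = h 2 h = 2 h^{2}$)
$G{\left(n,P \right)} = 2 P n^{2}$ ($G{\left(n,P \right)} = 2 n^{2} P = 2 P n^{2}$)
$82 G{\left(6,f{\left(2 \right)} \right)} + 74 = 82 \cdot 2 \left(-2\right) 6^{2} + 74 = 82 \cdot 2 \left(-2\right) 36 + 74 = 82 \left(-144\right) + 74 = -11808 + 74 = -11734$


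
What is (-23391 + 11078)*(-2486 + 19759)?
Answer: -212682449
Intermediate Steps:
(-23391 + 11078)*(-2486 + 19759) = -12313*17273 = -212682449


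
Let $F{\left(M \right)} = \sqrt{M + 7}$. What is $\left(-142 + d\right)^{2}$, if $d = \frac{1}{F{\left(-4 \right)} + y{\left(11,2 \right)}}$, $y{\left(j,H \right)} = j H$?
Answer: $\frac{4662158403}{231361} + \frac{136560 \sqrt{3}}{231361} \approx 20152.0$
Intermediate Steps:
$y{\left(j,H \right)} = H j$
$F{\left(M \right)} = \sqrt{7 + M}$
$d = \frac{1}{22 + \sqrt{3}}$ ($d = \frac{1}{\sqrt{7 - 4} + 2 \cdot 11} = \frac{1}{\sqrt{3} + 22} = \frac{1}{22 + \sqrt{3}} \approx 0.042137$)
$\left(-142 + d\right)^{2} = \left(-142 + \left(\frac{22}{481} - \frac{\sqrt{3}}{481}\right)\right)^{2} = \left(- \frac{68280}{481} - \frac{\sqrt{3}}{481}\right)^{2}$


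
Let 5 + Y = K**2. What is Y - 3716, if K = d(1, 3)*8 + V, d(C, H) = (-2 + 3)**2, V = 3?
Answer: -3600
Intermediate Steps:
d(C, H) = 1 (d(C, H) = 1**2 = 1)
K = 11 (K = 1*8 + 3 = 8 + 3 = 11)
Y = 116 (Y = -5 + 11**2 = -5 + 121 = 116)
Y - 3716 = 116 - 3716 = -3600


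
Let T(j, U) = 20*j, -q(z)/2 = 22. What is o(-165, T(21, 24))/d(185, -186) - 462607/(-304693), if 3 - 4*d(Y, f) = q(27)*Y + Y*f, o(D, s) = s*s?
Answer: 33525242353/1852228747 ≈ 18.100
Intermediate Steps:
q(z) = -44 (q(z) = -2*22 = -44)
o(D, s) = s²
d(Y, f) = ¾ + 11*Y - Y*f/4 (d(Y, f) = ¾ - (-44*Y + Y*f)/4 = ¾ + (11*Y - Y*f/4) = ¾ + 11*Y - Y*f/4)
o(-165, T(21, 24))/d(185, -186) - 462607/(-304693) = (20*21)²/(¾ + 11*185 - ¼*185*(-186)) - 462607/(-304693) = 420²/(¾ + 2035 + 17205/2) - 462607*(-1/304693) = 176400/(42553/4) + 462607/304693 = 176400*(4/42553) + 462607/304693 = 100800/6079 + 462607/304693 = 33525242353/1852228747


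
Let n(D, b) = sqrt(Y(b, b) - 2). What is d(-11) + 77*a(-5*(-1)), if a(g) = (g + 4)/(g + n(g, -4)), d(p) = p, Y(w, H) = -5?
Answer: 3113/32 - 693*I*sqrt(7)/32 ≈ 97.281 - 57.297*I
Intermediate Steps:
n(D, b) = I*sqrt(7) (n(D, b) = sqrt(-5 - 2) = sqrt(-7) = I*sqrt(7))
a(g) = (4 + g)/(g + I*sqrt(7)) (a(g) = (g + 4)/(g + I*sqrt(7)) = (4 + g)/(g + I*sqrt(7)))
d(-11) + 77*a(-5*(-1)) = -11 + 77*((4 - 5*(-1))/(-5*(-1) + I*sqrt(7))) = -11 + 77*((4 + 5)/(5 + I*sqrt(7))) = -11 + 77*(9/(5 + I*sqrt(7))) = -11 + 693/(5 + I*sqrt(7))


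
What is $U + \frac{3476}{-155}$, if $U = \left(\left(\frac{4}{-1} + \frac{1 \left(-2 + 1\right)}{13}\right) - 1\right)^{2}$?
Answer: $\frac{87736}{26195} \approx 3.3493$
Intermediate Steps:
$U = \frac{4356}{169}$ ($U = \left(\left(4 \left(-1\right) + 1 \left(-1\right) \frac{1}{13}\right) - 1\right)^{2} = \left(\left(-4 - \frac{1}{13}\right) - 1\right)^{2} = \left(- \frac{53}{13} - 1\right)^{2} = \left(- \frac{66}{13}\right)^{2} = \frac{4356}{169} \approx 25.775$)
$U + \frac{3476}{-155} = \frac{4356}{169} + \frac{3476}{-155} = \frac{4356}{169} + 3476 \left(- \frac{1}{155}\right) = \frac{4356}{169} - \frac{3476}{155} = \frac{87736}{26195}$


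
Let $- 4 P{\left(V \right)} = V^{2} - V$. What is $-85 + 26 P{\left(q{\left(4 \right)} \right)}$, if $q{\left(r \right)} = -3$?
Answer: $-163$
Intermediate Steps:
$P{\left(V \right)} = - \frac{V^{2}}{4} + \frac{V}{4}$ ($P{\left(V \right)} = - \frac{V^{2} - V}{4} = - \frac{V^{2}}{4} + \frac{V}{4}$)
$-85 + 26 P{\left(q{\left(4 \right)} \right)} = -85 + 26 \cdot \frac{1}{4} \left(-3\right) \left(1 - -3\right) = -85 + 26 \cdot \frac{1}{4} \left(-3\right) \left(1 + 3\right) = -85 + 26 \cdot \frac{1}{4} \left(-3\right) 4 = -85 + 26 \left(-3\right) = -85 - 78 = -163$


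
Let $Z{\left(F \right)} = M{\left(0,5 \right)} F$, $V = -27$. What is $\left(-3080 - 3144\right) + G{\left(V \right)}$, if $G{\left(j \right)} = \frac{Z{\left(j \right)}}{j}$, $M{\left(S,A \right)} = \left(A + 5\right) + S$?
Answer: $-6214$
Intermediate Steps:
$M{\left(S,A \right)} = 5 + A + S$ ($M{\left(S,A \right)} = \left(5 + A\right) + S = 5 + A + S$)
$Z{\left(F \right)} = 10 F$ ($Z{\left(F \right)} = \left(5 + 5 + 0\right) F = 10 F$)
$G{\left(j \right)} = 10$ ($G{\left(j \right)} = \frac{10 j}{j} = 10$)
$\left(-3080 - 3144\right) + G{\left(V \right)} = \left(-3080 - 3144\right) + 10 = -6224 + 10 = -6214$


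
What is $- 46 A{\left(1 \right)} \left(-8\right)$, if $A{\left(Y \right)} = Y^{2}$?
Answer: $368$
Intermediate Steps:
$- 46 A{\left(1 \right)} \left(-8\right) = - 46 \cdot 1^{2} \left(-8\right) = \left(-46\right) 1 \left(-8\right) = \left(-46\right) \left(-8\right) = 368$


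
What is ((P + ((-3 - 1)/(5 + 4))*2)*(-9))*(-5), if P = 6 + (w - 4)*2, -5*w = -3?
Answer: -76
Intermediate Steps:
w = 3/5 (w = -1/5*(-3) = 3/5 ≈ 0.60000)
P = -4/5 (P = 6 + (3/5 - 4)*2 = 6 - 17/5*2 = 6 - 34/5 = -4/5 ≈ -0.80000)
((P + ((-3 - 1)/(5 + 4))*2)*(-9))*(-5) = ((-4/5 + ((-3 - 1)/(5 + 4))*2)*(-9))*(-5) = ((-4/5 - 4/9*2)*(-9))*(-5) = ((-4/5 - 8/9)*(-9))*(-5) = -76/45*(-9)*(-5) = (76/5)*(-5) = -76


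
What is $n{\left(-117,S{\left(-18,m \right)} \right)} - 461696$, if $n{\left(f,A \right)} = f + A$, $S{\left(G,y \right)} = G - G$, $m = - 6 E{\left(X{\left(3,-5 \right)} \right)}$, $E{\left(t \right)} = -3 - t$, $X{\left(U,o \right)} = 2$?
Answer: $-461813$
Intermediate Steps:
$m = 30$ ($m = - 6 \left(-3 - 2\right) = \left(-6\right) \left(-5\right) = 30$)
$S{\left(G,y \right)} = 0$
$n{\left(f,A \right)} = A + f$
$n{\left(-117,S{\left(-18,m \right)} \right)} - 461696 = \left(0 - 117\right) - 461696 = -117 - 461696 = -461813$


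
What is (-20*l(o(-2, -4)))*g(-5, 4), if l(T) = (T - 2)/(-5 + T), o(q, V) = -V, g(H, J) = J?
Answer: 160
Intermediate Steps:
l(T) = (-2 + T)/(-5 + T)
(-20*l(o(-2, -4)))*g(-5, 4) = -20*(-2 - 1*(-4))/(-5 - 1*(-4))*4 = -20*(-2 + 4)/(-5 + 4)*4 = -20*2/(-1)*4 = -(-20)*2*4 = -20*(-2)*4 = 40*4 = 160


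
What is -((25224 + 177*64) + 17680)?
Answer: -54232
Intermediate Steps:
-((25224 + 177*64) + 17680) = -((25224 + 11328) + 17680) = -(36552 + 17680) = -1*54232 = -54232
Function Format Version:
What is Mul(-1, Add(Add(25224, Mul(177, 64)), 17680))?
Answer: -54232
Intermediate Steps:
Mul(-1, Add(Add(25224, Mul(177, 64)), 17680)) = Mul(-1, Add(Add(25224, 11328), 17680)) = Mul(-1, Add(36552, 17680)) = Mul(-1, 54232) = -54232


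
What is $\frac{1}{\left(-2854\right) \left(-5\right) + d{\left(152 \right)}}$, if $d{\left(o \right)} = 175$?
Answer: $\frac{1}{14445} \approx 6.9228 \cdot 10^{-5}$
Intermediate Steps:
$\frac{1}{\left(-2854\right) \left(-5\right) + d{\left(152 \right)}} = \frac{1}{\left(-2854\right) \left(-5\right) + 175} = \frac{1}{14270 + 175} = \frac{1}{14445}$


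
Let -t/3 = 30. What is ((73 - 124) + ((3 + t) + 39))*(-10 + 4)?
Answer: 594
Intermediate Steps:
t = -90 (t = -3*30 = -90)
((73 - 124) + ((3 + t) + 39))*(-10 + 4) = ((73 - 124) + ((3 - 90) + 39))*(-10 + 4) = (-51 + (-87 + 39))*(-6) = (-51 - 48)*(-6) = -99*(-6) = 594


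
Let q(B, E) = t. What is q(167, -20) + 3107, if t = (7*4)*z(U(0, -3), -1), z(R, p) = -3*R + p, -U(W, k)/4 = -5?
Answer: 1399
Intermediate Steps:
U(W, k) = 20 (U(W, k) = -4*(-5) = 20)
z(R, p) = p - 3*R
t = -1708 (t = (7*4)*(-1 - 3*20) = 28*(-1 - 60) = 28*(-61) = -1708)
q(B, E) = -1708
q(167, -20) + 3107 = -1708 + 3107 = 1399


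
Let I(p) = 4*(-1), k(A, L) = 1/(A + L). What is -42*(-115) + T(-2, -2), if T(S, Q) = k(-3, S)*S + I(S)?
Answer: 24132/5 ≈ 4826.4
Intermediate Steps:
I(p) = -4
T(S, Q) = -4 + S/(-3 + S) (T(S, Q) = S/(-3 + S) - 4 = -4 + S/(-3 + S))
-42*(-115) + T(-2, -2) = -42*(-115) + 3*(4 - 1*(-2))/(-3 - 2) = 4830 + 3*(4 + 2)/(-5) = 4830 + 3*(-⅕)*6 = 4830 - 18/5 = 24132/5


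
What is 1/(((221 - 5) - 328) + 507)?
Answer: 1/395 ≈ 0.0025316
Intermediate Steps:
1/(((221 - 5) - 328) + 507) = 1/((216 - 328) + 507) = 1/(-112 + 507) = 1/395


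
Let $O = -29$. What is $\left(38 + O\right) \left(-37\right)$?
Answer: $-333$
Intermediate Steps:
$\left(38 + O\right) \left(-37\right) = \left(38 - 29\right) \left(-37\right) = 9 \left(-37\right) = -333$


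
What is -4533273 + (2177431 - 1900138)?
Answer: -4255980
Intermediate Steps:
-4533273 + (2177431 - 1900138) = -4533273 + 277293 = -4255980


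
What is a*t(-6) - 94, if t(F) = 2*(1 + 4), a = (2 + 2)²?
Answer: 66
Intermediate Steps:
a = 16 (a = 4² = 16)
t(F) = 10 (t(F) = 2*5 = 10)
a*t(-6) - 94 = 16*10 - 94 = 160 - 94 = 66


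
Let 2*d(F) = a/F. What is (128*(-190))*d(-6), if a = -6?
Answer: -12160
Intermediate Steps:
d(F) = -3/F (d(F) = (-6/F)/2 = -3/F)
(128*(-190))*d(-6) = (128*(-190))*(-3/(-6)) = -(-72960)*(-1)/6 = -24320*½ = -12160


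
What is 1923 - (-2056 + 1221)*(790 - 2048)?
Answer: -1048507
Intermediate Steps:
1923 - (-2056 + 1221)*(790 - 2048) = 1923 - (-835)*(-1258) = 1923 - 1*1050430 = 1923 - 1050430 = -1048507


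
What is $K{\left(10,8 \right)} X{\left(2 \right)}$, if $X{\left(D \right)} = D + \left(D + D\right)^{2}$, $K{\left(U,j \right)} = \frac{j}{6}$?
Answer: $24$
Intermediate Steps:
$K{\left(U,j \right)} = \frac{j}{6}$ ($K{\left(U,j \right)} = j \frac{1}{6} = \frac{j}{6}$)
$X{\left(D \right)} = D + 4 D^{2}$ ($X{\left(D \right)} = D + \left(2 D\right)^{2} = D + 4 D^{2}$)
$K{\left(10,8 \right)} X{\left(2 \right)} = \frac{1}{6} \cdot 8 \cdot 2 \left(1 + 4 \cdot 2\right) = \frac{4 \cdot 2 \left(1 + 8\right)}{3} = \frac{4 \cdot 2 \cdot 9}{3} = \frac{4}{3} \cdot 18 = 24$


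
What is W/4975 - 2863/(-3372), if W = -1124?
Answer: 10453297/16775700 ≈ 0.62312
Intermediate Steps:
W/4975 - 2863/(-3372) = -1124/4975 - 2863/(-3372) = -1124*1/4975 - 2863*(-1/3372) = -1124/4975 + 2863/3372 = 10453297/16775700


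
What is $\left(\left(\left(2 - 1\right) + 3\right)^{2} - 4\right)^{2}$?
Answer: $144$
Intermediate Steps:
$\left(\left(\left(2 - 1\right) + 3\right)^{2} - 4\right)^{2} = \left(\left(1 + 3\right)^{2} - 4\right)^{2} = \left(4^{2} - 4\right)^{2} = \left(16 - 4\right)^{2} = 12^{2} = 144$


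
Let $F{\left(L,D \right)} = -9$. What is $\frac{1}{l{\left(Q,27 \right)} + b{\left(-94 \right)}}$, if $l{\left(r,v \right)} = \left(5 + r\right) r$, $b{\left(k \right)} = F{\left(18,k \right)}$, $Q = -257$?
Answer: $\frac{1}{64755} \approx 1.5443 \cdot 10^{-5}$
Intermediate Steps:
$b{\left(k \right)} = -9$
$l{\left(r,v \right)} = r \left(5 + r\right)$
$\frac{1}{l{\left(Q,27 \right)} + b{\left(-94 \right)}} = \frac{1}{- 257 \left(5 - 257\right) - 9} = \frac{1}{\left(-257\right) \left(-252\right) - 9} = \frac{1}{64764 - 9} = \frac{1}{64755}$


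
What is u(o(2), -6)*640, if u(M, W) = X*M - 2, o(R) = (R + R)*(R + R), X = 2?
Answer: 19200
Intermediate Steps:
o(R) = 4*R² (o(R) = (2*R)*(2*R) = 4*R²)
u(M, W) = -2 + 2*M (u(M, W) = 2*M - 2 = -2 + 2*M)
u(o(2), -6)*640 = (-2 + 2*(4*2²))*640 = (-2 + 2*(4*4))*640 = (-2 + 2*16)*640 = (-2 + 32)*640 = 30*640 = 19200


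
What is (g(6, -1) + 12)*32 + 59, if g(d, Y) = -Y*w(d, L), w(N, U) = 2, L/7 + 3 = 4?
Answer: 507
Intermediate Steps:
L = 7 (L = -21 + 7*4 = -21 + 28 = 7)
g(d, Y) = -2*Y (g(d, Y) = -Y*2 = -2*Y)
(g(6, -1) + 12)*32 + 59 = (-2*(-1) + 12)*32 + 59 = (2 + 12)*32 + 59 = 14*32 + 59 = 448 + 59 = 507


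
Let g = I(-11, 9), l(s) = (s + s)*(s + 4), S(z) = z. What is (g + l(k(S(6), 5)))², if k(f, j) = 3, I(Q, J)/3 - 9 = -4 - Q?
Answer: 8100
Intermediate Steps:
I(Q, J) = 15 - 3*Q (I(Q, J) = 27 + 3*(-4 - Q) = 27 + (-12 - 3*Q) = 15 - 3*Q)
l(s) = 2*s*(4 + s) (l(s) = (2*s)*(4 + s) = 2*s*(4 + s))
g = 48 (g = 15 - 3*(-11) = 15 + 33 = 48)
(g + l(k(S(6), 5)))² = (48 + 2*3*(4 + 3))² = (48 + 2*3*7)² = (48 + 42)² = 90² = 8100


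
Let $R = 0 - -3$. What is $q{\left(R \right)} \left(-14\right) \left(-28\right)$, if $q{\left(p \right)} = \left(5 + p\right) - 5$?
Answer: $1176$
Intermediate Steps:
$R = 3$ ($R = 0 + 3 = 3$)
$q{\left(p \right)} = p$
$q{\left(R \right)} \left(-14\right) \left(-28\right) = 3 \left(-14\right) \left(-28\right) = \left(-42\right) \left(-28\right) = 1176$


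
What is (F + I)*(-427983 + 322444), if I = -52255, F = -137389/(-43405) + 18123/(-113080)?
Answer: 5413416064502302521/981647480 ≈ 5.5146e+9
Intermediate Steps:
F = 2949863861/981647480 (F = -137389*(-1/43405) + 18123*(-1/113080) = 137389/43405 - 18123/113080 = 2949863861/981647480 ≈ 3.0050)
(F + I)*(-427983 + 322444) = (2949863861/981647480 - 52255)*(-427983 + 322444) = -51293039203539/981647480*(-105539) = 5413416064502302521/981647480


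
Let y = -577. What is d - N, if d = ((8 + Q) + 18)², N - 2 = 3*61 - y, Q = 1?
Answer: -33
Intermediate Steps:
N = 762 (N = 2 + (3*61 - 1*(-577)) = 2 + (183 + 577) = 2 + 760 = 762)
d = 729 (d = ((8 + 1) + 18)² = (9 + 18)² = 27² = 729)
d - N = 729 - 1*762 = 729 - 762 = -33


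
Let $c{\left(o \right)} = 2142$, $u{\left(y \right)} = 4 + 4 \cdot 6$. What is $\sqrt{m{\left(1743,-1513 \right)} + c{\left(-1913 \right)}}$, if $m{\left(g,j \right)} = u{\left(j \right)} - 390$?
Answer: $2 \sqrt{445} \approx 42.19$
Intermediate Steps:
$u{\left(y \right)} = 28$ ($u{\left(y \right)} = 4 + 24 = 28$)
$m{\left(g,j \right)} = -362$ ($m{\left(g,j \right)} = 28 - 390 = -362$)
$\sqrt{m{\left(1743,-1513 \right)} + c{\left(-1913 \right)}} = \sqrt{-362 + 2142} = \sqrt{1780} = 2 \sqrt{445}$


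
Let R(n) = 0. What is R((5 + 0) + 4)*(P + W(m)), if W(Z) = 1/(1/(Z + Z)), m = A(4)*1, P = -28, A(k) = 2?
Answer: 0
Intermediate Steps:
m = 2 (m = 2*1 = 2)
W(Z) = 2*Z (W(Z) = 1/(1/(2*Z)) = 2*Z)
R((5 + 0) + 4)*(P + W(m)) = 0*(-28 + 2*2) = 0*(-28 + 4) = 0*(-24) = 0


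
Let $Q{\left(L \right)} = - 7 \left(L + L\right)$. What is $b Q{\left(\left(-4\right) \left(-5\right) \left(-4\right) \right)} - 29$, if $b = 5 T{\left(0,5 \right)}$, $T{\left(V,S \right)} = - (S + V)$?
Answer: $-28029$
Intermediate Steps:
$T{\left(V,S \right)} = - S - V$
$Q{\left(L \right)} = - 14 L$ ($Q{\left(L \right)} = - 7 \cdot 2 L = - 14 L$)
$b = -25$ ($b = 5 \left(\left(-1\right) 5 - 0\right) = 5 \left(-5 + 0\right) = 5 \left(-5\right) = -25$)
$b Q{\left(\left(-4\right) \left(-5\right) \left(-4\right) \right)} - 29 = - 25 \left(- 14 \left(-4\right) \left(-5\right) \left(-4\right)\right) - 29 = - 25 \left(- 14 \cdot 20 \left(-4\right)\right) - 29 = - 25 \left(\left(-14\right) \left(-80\right)\right) - 29 = \left(-25\right) 1120 - 29 = -28000 - 29 = -28029$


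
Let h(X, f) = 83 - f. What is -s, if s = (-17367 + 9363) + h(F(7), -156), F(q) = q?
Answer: 7765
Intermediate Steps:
s = -7765 (s = (-17367 + 9363) + (83 - 1*(-156)) = -8004 + (83 + 156) = -8004 + 239 = -7765)
-s = -1*(-7765) = 7765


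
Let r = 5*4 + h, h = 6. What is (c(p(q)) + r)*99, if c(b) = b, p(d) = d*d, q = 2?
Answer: 2970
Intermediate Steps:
p(d) = d²
r = 26 (r = 5*4 + 6 = 20 + 6 = 26)
(c(p(q)) + r)*99 = (2² + 26)*99 = (4 + 26)*99 = 30*99 = 2970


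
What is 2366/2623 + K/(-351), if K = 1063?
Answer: -1957783/920673 ≈ -2.1265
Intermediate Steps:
2366/2623 + K/(-351) = 2366/2623 + 1063/(-351) = 2366*(1/2623) + 1063*(-1/351) = 2366/2623 - 1063/351 = -1957783/920673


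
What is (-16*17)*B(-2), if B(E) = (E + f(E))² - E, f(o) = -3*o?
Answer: -4896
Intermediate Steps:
B(E) = -E + 4*E² (B(E) = (E - 3*E)² - E = (-2*E)² - E = 4*E² - E = -E + 4*E²)
(-16*17)*B(-2) = (-16*17)*(-2*(-1 + 4*(-2))) = -(-544)*(-1 - 8) = -(-544)*(-9) = -272*18 = -4896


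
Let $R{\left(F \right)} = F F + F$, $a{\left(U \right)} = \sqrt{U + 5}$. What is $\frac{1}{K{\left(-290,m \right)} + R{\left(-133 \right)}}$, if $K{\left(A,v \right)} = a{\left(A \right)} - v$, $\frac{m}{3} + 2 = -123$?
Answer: $\frac{5977}{107173682} - \frac{i \sqrt{285}}{321521046} \approx 5.5769 \cdot 10^{-5} - 5.2506 \cdot 10^{-8} i$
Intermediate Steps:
$m = -375$ ($m = -6 + 3 \left(-123\right) = -6 - 369 = -375$)
$a{\left(U \right)} = \sqrt{5 + U}$
$R{\left(F \right)} = F + F^{2}$ ($R{\left(F \right)} = F^{2} + F = F + F^{2}$)
$K{\left(A,v \right)} = \sqrt{5 + A} - v$
$\frac{1}{K{\left(-290,m \right)} + R{\left(-133 \right)}} = \frac{1}{\left(\sqrt{5 - 290} - -375\right) - 133 \left(1 - 133\right)} = \frac{1}{\left(\sqrt{-285} + 375\right) - -17556} = \frac{1}{\left(i \sqrt{285} + 375\right) + 17556} = \frac{1}{\left(375 + i \sqrt{285}\right) + 17556} = \frac{1}{17931 + i \sqrt{285}}$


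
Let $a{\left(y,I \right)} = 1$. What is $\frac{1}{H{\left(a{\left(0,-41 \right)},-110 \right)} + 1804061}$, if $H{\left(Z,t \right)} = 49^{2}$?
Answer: $\frac{1}{1806462} \approx 5.5357 \cdot 10^{-7}$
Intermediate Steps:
$H{\left(Z,t \right)} = 2401$
$\frac{1}{H{\left(a{\left(0,-41 \right)},-110 \right)} + 1804061} = \frac{1}{2401 + 1804061} = \frac{1}{1806462}$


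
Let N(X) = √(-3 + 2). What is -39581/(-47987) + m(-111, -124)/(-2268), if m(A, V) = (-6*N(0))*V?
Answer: 39581/47987 - 62*I/189 ≈ 0.82483 - 0.32804*I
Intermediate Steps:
N(X) = I (N(X) = √(-1) = I)
m(A, V) = -6*I*V (m(A, V) = (-6*I)*V = -6*I*V)
-39581/(-47987) + m(-111, -124)/(-2268) = -39581/(-47987) - 6*I*(-124)/(-2268) = -39581*(-1/47987) + (744*I)*(-1/2268) = 39581/47987 - 62*I/189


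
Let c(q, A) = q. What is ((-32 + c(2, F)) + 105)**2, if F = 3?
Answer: 5625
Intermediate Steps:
((-32 + c(2, F)) + 105)**2 = ((-32 + 2) + 105)**2 = (-30 + 105)**2 = 75**2 = 5625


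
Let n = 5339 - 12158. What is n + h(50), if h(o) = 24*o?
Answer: -5619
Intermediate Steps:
n = -6819
n + h(50) = -6819 + 24*50 = -6819 + 1200 = -5619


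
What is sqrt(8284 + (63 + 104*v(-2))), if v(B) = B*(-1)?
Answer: sqrt(8555) ≈ 92.493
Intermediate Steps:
v(B) = -B
sqrt(8284 + (63 + 104*v(-2))) = sqrt(8284 + (63 + 104*(-1*(-2)))) = sqrt(8284 + (63 + 104*2)) = sqrt(8284 + (63 + 208)) = sqrt(8284 + 271) = sqrt(8555)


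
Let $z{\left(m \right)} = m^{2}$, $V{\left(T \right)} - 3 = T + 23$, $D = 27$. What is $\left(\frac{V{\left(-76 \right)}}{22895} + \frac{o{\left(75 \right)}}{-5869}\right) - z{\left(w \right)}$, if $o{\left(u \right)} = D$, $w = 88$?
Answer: $- \frac{208113607667}{26874151} \approx -7744.0$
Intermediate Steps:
$V{\left(T \right)} = 26 + T$ ($V{\left(T \right)} = 3 + \left(T + 23\right) = 3 + \left(23 + T\right) = 26 + T$)
$o{\left(u \right)} = 27$
$\left(\frac{V{\left(-76 \right)}}{22895} + \frac{o{\left(75 \right)}}{-5869}\right) - z{\left(w \right)} = \left(\frac{26 - 76}{22895} + \frac{27}{-5869}\right) - 88^{2} = \left(\left(-50\right) \frac{1}{22895} + 27 \left(- \frac{1}{5869}\right)\right) - 7744 = \left(- \frac{10}{4579} - \frac{27}{5869}\right) - 7744 = - \frac{182323}{26874151} - 7744 = - \frac{208113607667}{26874151}$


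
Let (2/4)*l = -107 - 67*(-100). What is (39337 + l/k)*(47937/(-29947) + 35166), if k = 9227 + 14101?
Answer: 53686983488043185/38811312 ≈ 1.3833e+9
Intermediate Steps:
l = 13186 (l = 2*(-107 - 67*(-100)) = 2*(-107 + 6700) = 2*6593 = 13186)
k = 23328
(39337 + l/k)*(47937/(-29947) + 35166) = (39337 + 13186/23328)*(47937/(-29947) + 35166) = (39337 + 13186*(1/23328))*(47937*(-1/29947) + 35166) = (39337 + 6593/11664)*(-47937/29947 + 35166) = (458833361/11664)*(1053068265/29947) = 53686983488043185/38811312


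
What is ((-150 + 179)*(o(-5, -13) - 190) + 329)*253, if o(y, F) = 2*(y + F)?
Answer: -1574925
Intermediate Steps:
o(y, F) = 2*F + 2*y (o(y, F) = 2*(F + y) = 2*F + 2*y)
((-150 + 179)*(o(-5, -13) - 190) + 329)*253 = ((-150 + 179)*((2*(-13) + 2*(-5)) - 190) + 329)*253 = (29*((-26 - 10) - 190) + 329)*253 = (29*(-36 - 190) + 329)*253 = (29*(-226) + 329)*253 = (-6554 + 329)*253 = -6225*253 = -1574925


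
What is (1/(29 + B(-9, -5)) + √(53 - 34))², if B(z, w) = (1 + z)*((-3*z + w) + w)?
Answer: 217532/11449 - 2*√19/107 ≈ 18.919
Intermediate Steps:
B(z, w) = (1 + z)*(-3*z + 2*w) (B(z, w) = (1 + z)*((w - 3*z) + w) = (1 + z)*(-3*z + 2*w))
(1/(29 + B(-9, -5)) + √(53 - 34))² = (1/(29 + (-3*(-9) - 3*(-9)² + 2*(-5) + 2*(-5)*(-9))) + √(53 - 34))² = (1/(29 + (27 - 3*81 - 10 + 90)) + √19)² = (1/(29 + (27 - 243 - 10 + 90)) + √19)² = (1/(29 - 136) + √19)² = (1/(-107) + √19)² = (-1/107 + √19)²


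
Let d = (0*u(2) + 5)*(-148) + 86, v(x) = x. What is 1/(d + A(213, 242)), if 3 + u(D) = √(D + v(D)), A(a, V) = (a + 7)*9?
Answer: 1/1326 ≈ 0.00075415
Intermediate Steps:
A(a, V) = 63 + 9*a (A(a, V) = (7 + a)*9 = 63 + 9*a)
u(D) = -3 + √2*√D (u(D) = -3 + √(D + D) = -3 + √(2*D) = -3 + √2*√D)
d = -654 (d = (0*(-3 + √2*√2) + 5)*(-148) + 86 = (0*(-3 + 2) + 5)*(-148) + 86 = (0*(-1) + 5)*(-148) + 86 = (0 + 5)*(-148) + 86 = 5*(-148) + 86 = -740 + 86 = -654)
1/(d + A(213, 242)) = 1/(-654 + (63 + 9*213)) = 1/(-654 + (63 + 1917)) = 1/(-654 + 1980) = 1/1326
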